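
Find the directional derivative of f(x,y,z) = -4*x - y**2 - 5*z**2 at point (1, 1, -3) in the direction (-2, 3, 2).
62*sqrt(17)/17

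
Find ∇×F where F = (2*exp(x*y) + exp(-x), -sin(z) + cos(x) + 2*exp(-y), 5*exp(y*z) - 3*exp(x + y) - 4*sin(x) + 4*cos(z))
(5*z*exp(y*z) - 3*exp(x + y) + cos(z), 3*exp(x + y) + 4*cos(x), -2*x*exp(x*y) - sin(x))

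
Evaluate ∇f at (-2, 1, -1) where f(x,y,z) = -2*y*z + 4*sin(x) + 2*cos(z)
(4*cos(2), 2, -2 + 2*sin(1))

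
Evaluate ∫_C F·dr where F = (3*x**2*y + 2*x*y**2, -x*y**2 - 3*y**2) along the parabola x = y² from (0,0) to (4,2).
14488/105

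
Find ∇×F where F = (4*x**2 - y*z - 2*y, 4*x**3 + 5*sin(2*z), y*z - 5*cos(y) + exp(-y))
(z + 5*sin(y) - 10*cos(2*z) - exp(-y), -y, 12*x**2 + z + 2)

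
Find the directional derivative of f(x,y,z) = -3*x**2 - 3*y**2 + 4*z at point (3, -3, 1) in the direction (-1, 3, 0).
36*sqrt(10)/5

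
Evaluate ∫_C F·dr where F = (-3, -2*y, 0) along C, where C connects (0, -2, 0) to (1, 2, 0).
-3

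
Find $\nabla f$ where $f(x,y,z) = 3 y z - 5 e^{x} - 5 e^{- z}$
(-5*exp(x), 3*z, 3*y + 5*exp(-z))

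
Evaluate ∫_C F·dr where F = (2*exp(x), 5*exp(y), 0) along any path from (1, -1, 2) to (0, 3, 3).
-2*E - 5*exp(-1) + 2 + 5*exp(3)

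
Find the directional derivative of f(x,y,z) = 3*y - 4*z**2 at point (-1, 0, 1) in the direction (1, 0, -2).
16*sqrt(5)/5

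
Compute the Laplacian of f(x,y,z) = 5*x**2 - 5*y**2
0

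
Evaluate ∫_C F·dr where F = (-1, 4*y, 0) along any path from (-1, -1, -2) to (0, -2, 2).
5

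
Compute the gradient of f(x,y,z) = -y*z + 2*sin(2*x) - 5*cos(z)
(4*cos(2*x), -z, -y + 5*sin(z))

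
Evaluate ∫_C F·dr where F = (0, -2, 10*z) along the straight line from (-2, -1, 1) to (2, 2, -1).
-6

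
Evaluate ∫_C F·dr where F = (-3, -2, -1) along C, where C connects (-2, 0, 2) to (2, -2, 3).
-9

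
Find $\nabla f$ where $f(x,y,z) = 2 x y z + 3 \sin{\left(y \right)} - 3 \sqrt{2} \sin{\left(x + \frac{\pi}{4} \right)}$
(2*y*z - 3*sqrt(2)*cos(x + pi/4), 2*x*z + 3*cos(y), 2*x*y)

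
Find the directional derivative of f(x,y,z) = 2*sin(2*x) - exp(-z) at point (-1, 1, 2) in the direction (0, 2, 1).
sqrt(5)*exp(-2)/5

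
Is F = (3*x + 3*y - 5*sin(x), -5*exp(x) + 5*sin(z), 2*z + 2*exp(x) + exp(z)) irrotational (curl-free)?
No, ∇×F = (-5*cos(z), -2*exp(x), -5*exp(x) - 3)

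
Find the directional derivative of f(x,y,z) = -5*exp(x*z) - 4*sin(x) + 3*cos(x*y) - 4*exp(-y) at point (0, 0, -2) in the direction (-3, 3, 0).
-sqrt(2)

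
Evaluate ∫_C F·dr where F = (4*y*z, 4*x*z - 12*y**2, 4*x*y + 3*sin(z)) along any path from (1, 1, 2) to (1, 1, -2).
-16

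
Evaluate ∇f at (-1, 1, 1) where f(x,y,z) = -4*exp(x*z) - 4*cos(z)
(-4*exp(-1), 0, 4*exp(-1) + 4*sin(1))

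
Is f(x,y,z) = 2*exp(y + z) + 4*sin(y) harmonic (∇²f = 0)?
No, ∇²f = 4*exp(y + z) - 4*sin(y)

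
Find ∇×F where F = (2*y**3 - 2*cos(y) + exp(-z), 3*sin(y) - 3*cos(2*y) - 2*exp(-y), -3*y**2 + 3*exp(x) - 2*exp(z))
(-6*y, -3*exp(x) - exp(-z), -6*y**2 - 2*sin(y))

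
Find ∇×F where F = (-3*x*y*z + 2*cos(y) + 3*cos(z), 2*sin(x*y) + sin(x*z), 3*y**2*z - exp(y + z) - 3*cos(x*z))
(-x*cos(x*z) + 6*y*z - exp(y + z), -3*x*y - 3*z*sin(x*z) - 3*sin(z), 3*x*z + 2*y*cos(x*y) + z*cos(x*z) + 2*sin(y))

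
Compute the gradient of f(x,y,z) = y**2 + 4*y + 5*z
(0, 2*y + 4, 5)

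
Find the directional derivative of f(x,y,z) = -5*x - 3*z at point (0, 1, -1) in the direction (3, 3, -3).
-2*sqrt(3)/3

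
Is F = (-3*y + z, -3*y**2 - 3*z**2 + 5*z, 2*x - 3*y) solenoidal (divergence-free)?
No, ∇·F = -6*y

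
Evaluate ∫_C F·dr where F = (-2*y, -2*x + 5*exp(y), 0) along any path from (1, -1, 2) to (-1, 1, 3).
10*sinh(1)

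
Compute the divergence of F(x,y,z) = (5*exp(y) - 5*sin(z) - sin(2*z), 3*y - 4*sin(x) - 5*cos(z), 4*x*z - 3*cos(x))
4*x + 3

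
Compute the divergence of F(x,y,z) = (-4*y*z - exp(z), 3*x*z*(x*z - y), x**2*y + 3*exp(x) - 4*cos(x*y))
-3*x*z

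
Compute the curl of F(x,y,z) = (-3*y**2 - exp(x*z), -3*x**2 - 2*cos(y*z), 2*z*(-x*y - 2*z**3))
(-2*x*z - 2*y*sin(y*z), -x*exp(x*z) + 2*y*z, -6*x + 6*y)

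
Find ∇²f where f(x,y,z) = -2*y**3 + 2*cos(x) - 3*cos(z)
-12*y - 2*cos(x) + 3*cos(z)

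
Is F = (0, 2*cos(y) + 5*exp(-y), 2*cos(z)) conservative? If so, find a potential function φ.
Yes, F is conservative. φ = 2*sin(y) + 2*sin(z) - 5*exp(-y)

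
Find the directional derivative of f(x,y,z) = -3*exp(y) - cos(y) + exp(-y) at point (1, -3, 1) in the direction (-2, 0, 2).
0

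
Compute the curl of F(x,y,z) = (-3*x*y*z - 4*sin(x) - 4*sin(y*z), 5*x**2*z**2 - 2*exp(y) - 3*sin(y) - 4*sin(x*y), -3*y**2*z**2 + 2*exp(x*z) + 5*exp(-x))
(2*z*(-5*x**2 - 3*y*z), -3*x*y - 4*y*cos(y*z) - 2*z*exp(x*z) + 5*exp(-x), 10*x*z**2 + 3*x*z - 4*y*cos(x*y) + 4*z*cos(y*z))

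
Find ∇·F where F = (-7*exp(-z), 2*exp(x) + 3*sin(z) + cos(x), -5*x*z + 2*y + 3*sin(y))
-5*x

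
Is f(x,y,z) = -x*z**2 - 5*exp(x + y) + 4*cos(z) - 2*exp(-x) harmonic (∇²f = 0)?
No, ∇²f = -2*x - 10*exp(x + y) - 4*cos(z) - 2*exp(-x)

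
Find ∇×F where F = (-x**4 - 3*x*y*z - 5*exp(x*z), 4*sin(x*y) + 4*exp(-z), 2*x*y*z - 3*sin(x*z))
(2*x*z + 4*exp(-z), -3*x*y - 5*x*exp(x*z) - 2*y*z + 3*z*cos(x*z), 3*x*z + 4*y*cos(x*y))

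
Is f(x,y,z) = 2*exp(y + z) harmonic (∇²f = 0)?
No, ∇²f = 4*exp(y + z)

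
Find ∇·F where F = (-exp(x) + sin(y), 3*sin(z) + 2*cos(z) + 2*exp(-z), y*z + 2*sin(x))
y - exp(x)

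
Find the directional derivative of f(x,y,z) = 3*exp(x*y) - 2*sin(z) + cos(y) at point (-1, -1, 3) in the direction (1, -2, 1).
sqrt(6)*(-sin(1)/3 - cos(3)/3 + E/2)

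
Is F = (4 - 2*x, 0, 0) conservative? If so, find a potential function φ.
Yes, F is conservative. φ = x*(4 - x)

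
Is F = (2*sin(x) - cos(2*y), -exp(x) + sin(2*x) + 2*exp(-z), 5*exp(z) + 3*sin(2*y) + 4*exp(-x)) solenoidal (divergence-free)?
No, ∇·F = 5*exp(z) + 2*cos(x)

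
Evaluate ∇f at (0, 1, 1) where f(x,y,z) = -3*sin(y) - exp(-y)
(0, -3*cos(1) + exp(-1), 0)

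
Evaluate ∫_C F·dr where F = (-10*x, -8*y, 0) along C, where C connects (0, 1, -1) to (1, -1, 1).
-5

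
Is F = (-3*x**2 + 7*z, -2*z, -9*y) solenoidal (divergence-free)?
No, ∇·F = -6*x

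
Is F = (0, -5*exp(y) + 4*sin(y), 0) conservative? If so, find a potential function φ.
Yes, F is conservative. φ = -5*exp(y) - 4*cos(y)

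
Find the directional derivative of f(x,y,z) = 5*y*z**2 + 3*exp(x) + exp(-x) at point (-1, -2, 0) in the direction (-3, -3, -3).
sqrt(3)*(-3 + exp(2))*exp(-1)/3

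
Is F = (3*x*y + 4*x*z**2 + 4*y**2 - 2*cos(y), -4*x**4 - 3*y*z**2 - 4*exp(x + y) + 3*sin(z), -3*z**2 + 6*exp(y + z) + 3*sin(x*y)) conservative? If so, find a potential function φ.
No, ∇×F = (3*x*cos(x*y) + 6*y*z + 6*exp(y + z) - 3*cos(z), 8*x*z - 3*y*cos(x*y), -16*x**3 - 3*x - 8*y - 4*exp(x + y) - 2*sin(y)) ≠ 0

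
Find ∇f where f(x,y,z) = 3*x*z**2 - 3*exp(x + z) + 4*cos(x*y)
(-4*y*sin(x*y) + 3*z**2 - 3*exp(x + z), -4*x*sin(x*y), 6*x*z - 3*exp(x + z))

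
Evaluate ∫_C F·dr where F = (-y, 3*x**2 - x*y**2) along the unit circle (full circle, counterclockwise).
3*pi/4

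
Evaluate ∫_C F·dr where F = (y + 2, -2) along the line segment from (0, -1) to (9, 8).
63/2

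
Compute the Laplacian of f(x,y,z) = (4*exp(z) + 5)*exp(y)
(8*exp(z) + 5)*exp(y)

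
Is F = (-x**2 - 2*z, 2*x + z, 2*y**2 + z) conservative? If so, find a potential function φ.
No, ∇×F = (4*y - 1, -2, 2) ≠ 0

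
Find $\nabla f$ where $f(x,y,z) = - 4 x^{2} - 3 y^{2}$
(-8*x, -6*y, 0)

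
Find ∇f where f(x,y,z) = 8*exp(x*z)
(8*z*exp(x*z), 0, 8*x*exp(x*z))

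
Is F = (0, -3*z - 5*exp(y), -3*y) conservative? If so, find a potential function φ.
Yes, F is conservative. φ = -3*y*z - 5*exp(y)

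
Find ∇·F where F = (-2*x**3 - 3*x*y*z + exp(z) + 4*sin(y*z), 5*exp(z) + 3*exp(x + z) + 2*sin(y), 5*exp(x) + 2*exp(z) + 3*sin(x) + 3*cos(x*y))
-6*x**2 - 3*y*z + 2*exp(z) + 2*cos(y)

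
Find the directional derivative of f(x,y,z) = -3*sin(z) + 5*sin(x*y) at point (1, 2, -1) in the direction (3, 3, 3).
sqrt(3)*(5*cos(2) - cos(1))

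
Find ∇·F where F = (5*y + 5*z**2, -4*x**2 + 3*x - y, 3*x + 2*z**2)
4*z - 1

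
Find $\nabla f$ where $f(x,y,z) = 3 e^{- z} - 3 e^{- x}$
(3*exp(-x), 0, -3*exp(-z))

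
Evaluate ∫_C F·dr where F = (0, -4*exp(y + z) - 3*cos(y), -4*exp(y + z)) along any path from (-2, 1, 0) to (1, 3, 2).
-4*exp(5) - 3*sin(3) + 3*sin(1) + 4*E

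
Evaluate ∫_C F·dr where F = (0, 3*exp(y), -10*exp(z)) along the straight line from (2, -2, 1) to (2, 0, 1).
3 - 3*exp(-2)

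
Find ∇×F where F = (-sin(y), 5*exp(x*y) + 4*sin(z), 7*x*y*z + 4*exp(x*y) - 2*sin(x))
(7*x*z + 4*x*exp(x*y) - 4*cos(z), -7*y*z - 4*y*exp(x*y) + 2*cos(x), 5*y*exp(x*y) + cos(y))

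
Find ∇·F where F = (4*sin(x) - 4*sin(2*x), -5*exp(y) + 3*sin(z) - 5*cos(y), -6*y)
-5*exp(y) + 5*sin(y) + 4*cos(x) - 8*cos(2*x)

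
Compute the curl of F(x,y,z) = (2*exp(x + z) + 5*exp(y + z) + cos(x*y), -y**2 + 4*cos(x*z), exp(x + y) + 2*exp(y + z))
(4*x*sin(x*z) + exp(x + y) + 2*exp(y + z), -exp(x + y) + 2*exp(x + z) + 5*exp(y + z), x*sin(x*y) - 4*z*sin(x*z) - 5*exp(y + z))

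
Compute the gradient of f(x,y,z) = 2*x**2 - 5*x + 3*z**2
(4*x - 5, 0, 6*z)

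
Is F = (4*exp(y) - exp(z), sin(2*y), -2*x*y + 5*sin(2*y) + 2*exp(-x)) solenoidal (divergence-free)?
No, ∇·F = 2*cos(2*y)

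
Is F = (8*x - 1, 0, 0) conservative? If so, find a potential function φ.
Yes, F is conservative. φ = x*(4*x - 1)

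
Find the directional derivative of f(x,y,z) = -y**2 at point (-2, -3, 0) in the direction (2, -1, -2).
-2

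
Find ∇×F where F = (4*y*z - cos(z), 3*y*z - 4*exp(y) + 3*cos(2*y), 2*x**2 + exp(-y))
(-3*y - exp(-y), -4*x + 4*y + sin(z), -4*z)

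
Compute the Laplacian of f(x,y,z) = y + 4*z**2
8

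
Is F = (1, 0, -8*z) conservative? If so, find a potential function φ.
Yes, F is conservative. φ = x - 4*z**2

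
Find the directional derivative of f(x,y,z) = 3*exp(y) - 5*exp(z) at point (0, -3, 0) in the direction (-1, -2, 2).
-10/3 - 2*exp(-3)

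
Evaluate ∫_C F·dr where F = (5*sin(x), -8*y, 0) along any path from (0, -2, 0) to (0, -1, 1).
12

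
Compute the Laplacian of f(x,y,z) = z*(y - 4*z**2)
-24*z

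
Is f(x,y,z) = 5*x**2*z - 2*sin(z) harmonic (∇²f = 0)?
No, ∇²f = 10*z + 2*sin(z)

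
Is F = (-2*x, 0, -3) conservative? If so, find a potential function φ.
Yes, F is conservative. φ = -x**2 - 3*z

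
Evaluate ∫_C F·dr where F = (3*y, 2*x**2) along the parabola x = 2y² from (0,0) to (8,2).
416/5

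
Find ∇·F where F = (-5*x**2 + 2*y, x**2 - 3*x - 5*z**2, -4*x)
-10*x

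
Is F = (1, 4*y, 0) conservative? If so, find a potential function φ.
Yes, F is conservative. φ = x + 2*y**2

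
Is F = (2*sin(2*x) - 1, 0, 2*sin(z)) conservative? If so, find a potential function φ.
Yes, F is conservative. φ = -x - cos(2*x) - 2*cos(z)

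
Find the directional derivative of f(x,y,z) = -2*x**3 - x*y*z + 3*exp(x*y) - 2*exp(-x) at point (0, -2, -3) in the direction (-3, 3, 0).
5*sqrt(2)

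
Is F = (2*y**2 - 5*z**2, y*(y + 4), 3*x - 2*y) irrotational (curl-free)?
No, ∇×F = (-2, -10*z - 3, -4*y)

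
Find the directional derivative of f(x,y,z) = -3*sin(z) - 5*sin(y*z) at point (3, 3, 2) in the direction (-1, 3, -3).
3*sqrt(19)*(3*cos(2) + 5*cos(6))/19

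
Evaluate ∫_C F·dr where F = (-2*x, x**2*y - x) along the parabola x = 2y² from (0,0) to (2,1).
-4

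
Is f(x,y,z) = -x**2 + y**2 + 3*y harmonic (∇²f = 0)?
Yes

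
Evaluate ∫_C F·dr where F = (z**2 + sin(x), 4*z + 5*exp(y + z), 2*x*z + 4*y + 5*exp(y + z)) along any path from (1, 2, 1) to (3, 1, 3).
-5*exp(3) + cos(1) - cos(3) + 30 + 5*exp(4)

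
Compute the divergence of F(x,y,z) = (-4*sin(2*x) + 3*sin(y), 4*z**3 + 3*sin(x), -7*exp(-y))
-8*cos(2*x)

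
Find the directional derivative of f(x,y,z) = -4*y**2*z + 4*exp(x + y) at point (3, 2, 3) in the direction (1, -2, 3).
2*sqrt(14)*(12 - exp(5))/7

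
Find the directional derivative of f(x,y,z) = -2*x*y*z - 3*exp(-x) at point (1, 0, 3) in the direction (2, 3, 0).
6*sqrt(13)*(1 - 3*E)*exp(-1)/13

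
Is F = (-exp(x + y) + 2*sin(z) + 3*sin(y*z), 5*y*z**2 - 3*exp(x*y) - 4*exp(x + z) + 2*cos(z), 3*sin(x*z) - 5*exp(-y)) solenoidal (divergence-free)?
No, ∇·F = -3*x*exp(x*y) + 3*x*cos(x*z) + 5*z**2 - exp(x + y)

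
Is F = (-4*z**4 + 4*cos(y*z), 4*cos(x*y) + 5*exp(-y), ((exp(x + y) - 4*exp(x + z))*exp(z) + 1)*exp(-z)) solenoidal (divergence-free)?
No, ∇·F = -4*x*sin(x*y) - 4*exp(x + z) - exp(-z) - 5*exp(-y)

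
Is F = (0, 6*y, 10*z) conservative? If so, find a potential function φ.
Yes, F is conservative. φ = 3*y**2 + 5*z**2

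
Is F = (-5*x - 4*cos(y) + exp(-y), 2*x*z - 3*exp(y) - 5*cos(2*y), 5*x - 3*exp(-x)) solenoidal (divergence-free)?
No, ∇·F = -3*exp(y) + 10*sin(2*y) - 5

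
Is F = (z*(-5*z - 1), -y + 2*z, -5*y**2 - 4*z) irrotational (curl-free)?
No, ∇×F = (-10*y - 2, -10*z - 1, 0)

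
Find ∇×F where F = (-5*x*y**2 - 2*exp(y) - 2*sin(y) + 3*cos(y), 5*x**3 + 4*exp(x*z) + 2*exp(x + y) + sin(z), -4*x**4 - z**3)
(-4*x*exp(x*z) - cos(z), 16*x**3, 15*x**2 + 10*x*y + 4*z*exp(x*z) + 2*exp(y) + 2*exp(x + y) + 3*sin(y) + 2*cos(y))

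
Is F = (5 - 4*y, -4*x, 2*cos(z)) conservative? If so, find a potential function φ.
Yes, F is conservative. φ = -4*x*y + 5*x + 2*sin(z)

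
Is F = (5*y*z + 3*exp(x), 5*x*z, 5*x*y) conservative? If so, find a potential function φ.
Yes, F is conservative. φ = 5*x*y*z + 3*exp(x)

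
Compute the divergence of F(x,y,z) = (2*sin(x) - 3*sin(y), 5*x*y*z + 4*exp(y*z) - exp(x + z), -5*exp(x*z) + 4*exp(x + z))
5*x*z - 5*x*exp(x*z) + 4*z*exp(y*z) + 4*exp(x + z) + 2*cos(x)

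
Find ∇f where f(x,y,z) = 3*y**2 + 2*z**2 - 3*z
(0, 6*y, 4*z - 3)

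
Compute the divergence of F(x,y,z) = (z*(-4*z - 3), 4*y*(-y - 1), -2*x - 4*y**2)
-8*y - 4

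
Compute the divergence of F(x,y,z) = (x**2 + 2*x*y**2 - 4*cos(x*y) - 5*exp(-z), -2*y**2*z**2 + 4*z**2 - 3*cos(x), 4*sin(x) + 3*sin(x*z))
3*x*cos(x*z) + 2*x + 2*y**2 - 4*y*z**2 + 4*y*sin(x*y)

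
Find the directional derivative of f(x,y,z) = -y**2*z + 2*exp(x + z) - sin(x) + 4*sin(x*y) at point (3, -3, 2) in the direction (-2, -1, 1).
sqrt(6)*(-2*exp(5) - 21 + 12*cos(9) + 2*cos(3))/6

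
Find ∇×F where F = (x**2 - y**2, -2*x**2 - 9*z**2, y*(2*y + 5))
(4*y + 18*z + 5, 0, -4*x + 2*y)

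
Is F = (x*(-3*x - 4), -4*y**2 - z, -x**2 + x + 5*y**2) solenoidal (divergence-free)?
No, ∇·F = -6*x - 8*y - 4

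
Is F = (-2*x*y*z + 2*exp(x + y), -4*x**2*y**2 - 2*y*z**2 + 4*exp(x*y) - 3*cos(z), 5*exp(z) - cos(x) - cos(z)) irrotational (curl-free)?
No, ∇×F = (4*y*z - 3*sin(z), -2*x*y - sin(x), -8*x*y**2 + 2*x*z + 4*y*exp(x*y) - 2*exp(x + y))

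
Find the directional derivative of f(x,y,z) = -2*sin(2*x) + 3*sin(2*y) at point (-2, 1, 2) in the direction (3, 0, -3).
-2*sqrt(2)*cos(4)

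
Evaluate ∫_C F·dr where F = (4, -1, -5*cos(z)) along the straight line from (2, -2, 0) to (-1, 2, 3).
-16 - 5*sin(3)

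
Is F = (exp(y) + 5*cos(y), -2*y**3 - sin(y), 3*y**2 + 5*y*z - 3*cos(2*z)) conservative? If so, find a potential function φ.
No, ∇×F = (6*y + 5*z, 0, -exp(y) + 5*sin(y)) ≠ 0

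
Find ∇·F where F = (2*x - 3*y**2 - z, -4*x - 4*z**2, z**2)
2*z + 2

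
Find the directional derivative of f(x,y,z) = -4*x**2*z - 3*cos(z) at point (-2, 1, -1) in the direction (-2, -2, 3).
-sqrt(17)*(9*sin(1) + 16)/17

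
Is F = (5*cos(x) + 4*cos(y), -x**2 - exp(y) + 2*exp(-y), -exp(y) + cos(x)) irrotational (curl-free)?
No, ∇×F = (-exp(y), sin(x), -2*x + 4*sin(y))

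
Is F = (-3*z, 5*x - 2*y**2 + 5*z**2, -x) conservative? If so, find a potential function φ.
No, ∇×F = (-10*z, -2, 5) ≠ 0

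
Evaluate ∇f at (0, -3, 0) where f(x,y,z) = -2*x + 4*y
(-2, 4, 0)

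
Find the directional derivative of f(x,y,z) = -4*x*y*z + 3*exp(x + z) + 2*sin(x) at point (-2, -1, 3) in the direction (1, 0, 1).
sqrt(2)*(cos(2) + 2 + 3*E)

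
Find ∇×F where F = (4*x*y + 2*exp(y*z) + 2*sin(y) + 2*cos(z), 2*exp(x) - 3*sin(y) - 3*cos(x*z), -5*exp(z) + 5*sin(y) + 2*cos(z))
(-3*x*sin(x*z) + 5*cos(y), 2*y*exp(y*z) - 2*sin(z), -4*x - 2*z*exp(y*z) + 3*z*sin(x*z) + 2*exp(x) - 2*cos(y))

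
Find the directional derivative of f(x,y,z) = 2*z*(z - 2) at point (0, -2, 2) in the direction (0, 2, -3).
-12*sqrt(13)/13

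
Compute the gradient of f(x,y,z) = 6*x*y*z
(6*y*z, 6*x*z, 6*x*y)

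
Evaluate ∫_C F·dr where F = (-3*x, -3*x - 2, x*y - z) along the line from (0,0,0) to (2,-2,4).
-28/3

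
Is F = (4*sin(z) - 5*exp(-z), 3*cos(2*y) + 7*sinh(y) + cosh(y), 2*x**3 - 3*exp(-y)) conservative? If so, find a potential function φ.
No, ∇×F = (3*exp(-y), -6*x**2 + 4*cos(z) + 5*exp(-z), 0) ≠ 0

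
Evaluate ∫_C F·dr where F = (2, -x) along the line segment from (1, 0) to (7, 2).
4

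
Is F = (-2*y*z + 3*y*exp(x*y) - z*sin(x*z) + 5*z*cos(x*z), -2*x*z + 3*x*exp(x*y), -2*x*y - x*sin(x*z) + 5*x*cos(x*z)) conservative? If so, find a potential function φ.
Yes, F is conservative. φ = -2*x*y*z + 3*exp(x*y) + 5*sin(x*z) + cos(x*z)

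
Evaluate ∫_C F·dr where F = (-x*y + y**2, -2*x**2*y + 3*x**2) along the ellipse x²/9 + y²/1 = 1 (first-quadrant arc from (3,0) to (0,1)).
29/2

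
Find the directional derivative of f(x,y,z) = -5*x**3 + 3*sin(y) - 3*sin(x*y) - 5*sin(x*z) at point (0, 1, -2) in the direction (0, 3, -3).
3*sqrt(2)*cos(1)/2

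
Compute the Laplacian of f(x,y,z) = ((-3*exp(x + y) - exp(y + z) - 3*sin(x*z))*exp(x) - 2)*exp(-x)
3*x**2*sin(x*z) + 3*z**2*sin(x*z) - 6*exp(x + y) - 2*exp(y + z) - 2*exp(-x)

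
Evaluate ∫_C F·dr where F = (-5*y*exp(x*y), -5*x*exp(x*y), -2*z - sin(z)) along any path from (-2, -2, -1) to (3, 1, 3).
-5*exp(3) - 8 + cos(3) - cos(1) + 5*exp(4)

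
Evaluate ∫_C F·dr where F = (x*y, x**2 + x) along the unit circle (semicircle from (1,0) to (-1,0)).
pi/2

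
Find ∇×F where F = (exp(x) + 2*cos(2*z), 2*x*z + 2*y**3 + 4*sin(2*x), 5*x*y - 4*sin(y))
(3*x - 4*cos(y), -5*y - 4*sin(2*z), 2*z + 8*cos(2*x))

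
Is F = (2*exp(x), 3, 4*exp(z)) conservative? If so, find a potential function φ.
Yes, F is conservative. φ = 3*y + 2*exp(x) + 4*exp(z)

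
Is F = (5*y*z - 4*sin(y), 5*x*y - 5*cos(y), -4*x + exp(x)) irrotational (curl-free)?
No, ∇×F = (0, 5*y - exp(x) + 4, 5*y - 5*z + 4*cos(y))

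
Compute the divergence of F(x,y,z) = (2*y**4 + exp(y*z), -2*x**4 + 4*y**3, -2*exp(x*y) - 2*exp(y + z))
12*y**2 - 2*exp(y + z)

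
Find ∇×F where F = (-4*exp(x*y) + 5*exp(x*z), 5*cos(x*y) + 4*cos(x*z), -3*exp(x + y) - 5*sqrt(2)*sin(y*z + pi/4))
(4*x*sin(x*z) - 5*sqrt(2)*z*cos(y*z + pi/4) - 3*exp(x + y), 5*x*exp(x*z) + 3*exp(x + y), 4*x*exp(x*y) - 5*y*sin(x*y) - 4*z*sin(x*z))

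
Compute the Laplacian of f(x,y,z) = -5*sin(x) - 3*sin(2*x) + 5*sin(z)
5*sin(x) + 12*sin(2*x) - 5*sin(z)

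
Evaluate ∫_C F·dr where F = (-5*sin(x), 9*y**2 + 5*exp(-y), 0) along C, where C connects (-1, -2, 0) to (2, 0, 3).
-5*cos(1) + 5*cos(2) + 19 + 5*exp(2)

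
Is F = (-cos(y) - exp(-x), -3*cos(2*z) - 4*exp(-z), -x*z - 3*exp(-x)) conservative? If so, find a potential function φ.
No, ∇×F = (-6*sin(2*z) - 4*exp(-z), z - 3*exp(-x), -sin(y)) ≠ 0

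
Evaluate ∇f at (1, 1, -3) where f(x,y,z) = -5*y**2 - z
(0, -10, -1)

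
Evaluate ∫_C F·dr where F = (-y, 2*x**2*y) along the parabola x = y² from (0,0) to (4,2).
16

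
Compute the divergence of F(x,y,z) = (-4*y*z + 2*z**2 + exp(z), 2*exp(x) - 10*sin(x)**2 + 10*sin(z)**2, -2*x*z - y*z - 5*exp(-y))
-2*x - y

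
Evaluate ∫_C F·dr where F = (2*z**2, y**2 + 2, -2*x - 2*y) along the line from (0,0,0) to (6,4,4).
160/3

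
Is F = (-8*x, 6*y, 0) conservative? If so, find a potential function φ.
Yes, F is conservative. φ = -4*x**2 + 3*y**2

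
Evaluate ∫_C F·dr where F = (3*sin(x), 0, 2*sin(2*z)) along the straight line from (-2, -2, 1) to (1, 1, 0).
4*cos(2) - 3*cos(1) - 1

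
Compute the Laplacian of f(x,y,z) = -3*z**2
-6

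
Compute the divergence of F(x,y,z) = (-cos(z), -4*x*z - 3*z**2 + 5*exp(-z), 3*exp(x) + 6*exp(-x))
0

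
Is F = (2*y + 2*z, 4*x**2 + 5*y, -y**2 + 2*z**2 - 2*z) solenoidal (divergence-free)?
No, ∇·F = 4*z + 3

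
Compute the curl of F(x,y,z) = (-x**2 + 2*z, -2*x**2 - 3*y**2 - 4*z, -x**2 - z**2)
(4, 2*x + 2, -4*x)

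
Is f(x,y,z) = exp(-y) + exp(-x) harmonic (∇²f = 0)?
No, ∇²f = exp(-y) + exp(-x)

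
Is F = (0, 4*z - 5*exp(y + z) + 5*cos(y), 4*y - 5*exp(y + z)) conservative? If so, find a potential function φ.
Yes, F is conservative. φ = 4*y*z - 5*exp(y + z) + 5*sin(y)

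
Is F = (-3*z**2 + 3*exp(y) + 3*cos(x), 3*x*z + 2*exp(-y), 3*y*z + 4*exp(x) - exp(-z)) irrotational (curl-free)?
No, ∇×F = (-3*x + 3*z, -6*z - 4*exp(x), 3*z - 3*exp(y))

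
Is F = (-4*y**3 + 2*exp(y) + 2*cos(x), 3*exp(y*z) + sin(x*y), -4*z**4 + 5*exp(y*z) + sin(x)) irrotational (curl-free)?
No, ∇×F = ((-3*y + 5*z)*exp(y*z), -cos(x), 12*y**2 + y*cos(x*y) - 2*exp(y))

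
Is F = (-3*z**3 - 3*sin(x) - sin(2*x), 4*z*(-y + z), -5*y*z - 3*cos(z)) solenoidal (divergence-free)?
No, ∇·F = -5*y - 4*z + 3*sin(z) - 3*cos(x) - 2*cos(2*x)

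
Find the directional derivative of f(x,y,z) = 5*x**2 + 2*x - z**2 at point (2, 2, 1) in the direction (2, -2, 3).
38*sqrt(17)/17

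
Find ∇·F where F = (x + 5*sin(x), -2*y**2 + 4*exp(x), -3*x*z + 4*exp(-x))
-3*x - 4*y + 5*cos(x) + 1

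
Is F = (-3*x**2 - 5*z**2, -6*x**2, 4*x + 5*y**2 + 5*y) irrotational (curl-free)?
No, ∇×F = (10*y + 5, -10*z - 4, -12*x)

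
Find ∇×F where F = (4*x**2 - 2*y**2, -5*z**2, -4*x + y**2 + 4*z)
(2*y + 10*z, 4, 4*y)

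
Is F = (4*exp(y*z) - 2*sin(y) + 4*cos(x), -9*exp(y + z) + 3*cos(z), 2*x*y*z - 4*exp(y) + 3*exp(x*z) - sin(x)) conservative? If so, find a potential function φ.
No, ∇×F = (2*x*z - 4*exp(y) + 9*exp(y + z) + 3*sin(z), -2*y*z + 4*y*exp(y*z) - 3*z*exp(x*z) + cos(x), -4*z*exp(y*z) + 2*cos(y)) ≠ 0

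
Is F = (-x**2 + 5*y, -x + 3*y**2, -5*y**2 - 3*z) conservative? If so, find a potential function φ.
No, ∇×F = (-10*y, 0, -6) ≠ 0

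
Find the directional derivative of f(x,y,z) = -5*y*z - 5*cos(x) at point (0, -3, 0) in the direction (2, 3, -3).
-45*sqrt(22)/22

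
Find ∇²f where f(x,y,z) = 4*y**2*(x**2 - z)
8*x**2 + 8*y**2 - 8*z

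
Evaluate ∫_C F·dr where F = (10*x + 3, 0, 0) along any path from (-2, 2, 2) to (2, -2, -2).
12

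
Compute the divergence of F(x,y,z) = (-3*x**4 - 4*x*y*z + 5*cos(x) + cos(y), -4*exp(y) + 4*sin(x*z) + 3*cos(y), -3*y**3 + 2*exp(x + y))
-12*x**3 - 4*y*z - 4*exp(y) - 5*sin(x) - 3*sin(y)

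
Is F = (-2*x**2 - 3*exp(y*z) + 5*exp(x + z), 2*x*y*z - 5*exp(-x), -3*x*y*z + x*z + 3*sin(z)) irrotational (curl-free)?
No, ∇×F = (x*(-2*y - 3*z), 3*y*z - 3*y*exp(y*z) - z + 5*exp(x + z), 2*y*z + 3*z*exp(y*z) + 5*exp(-x))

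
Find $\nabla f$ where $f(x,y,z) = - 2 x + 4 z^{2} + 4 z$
(-2, 0, 8*z + 4)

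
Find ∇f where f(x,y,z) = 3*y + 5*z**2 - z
(0, 3, 10*z - 1)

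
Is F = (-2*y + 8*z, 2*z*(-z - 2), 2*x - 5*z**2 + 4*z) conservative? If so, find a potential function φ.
No, ∇×F = (4*z + 4, 6, 2) ≠ 0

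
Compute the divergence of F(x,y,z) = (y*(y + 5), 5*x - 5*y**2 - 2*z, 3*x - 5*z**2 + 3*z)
-10*y - 10*z + 3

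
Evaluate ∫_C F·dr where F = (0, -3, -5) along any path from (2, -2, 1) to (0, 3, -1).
-5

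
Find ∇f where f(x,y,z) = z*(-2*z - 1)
(0, 0, -4*z - 1)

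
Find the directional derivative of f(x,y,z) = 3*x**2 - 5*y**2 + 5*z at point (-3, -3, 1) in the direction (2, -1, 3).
-51*sqrt(14)/14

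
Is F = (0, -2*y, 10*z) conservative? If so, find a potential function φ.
Yes, F is conservative. φ = -y**2 + 5*z**2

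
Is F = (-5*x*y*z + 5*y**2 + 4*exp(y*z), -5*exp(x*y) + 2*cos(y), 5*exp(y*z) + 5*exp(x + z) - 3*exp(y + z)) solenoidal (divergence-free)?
No, ∇·F = -5*x*exp(x*y) - 5*y*z + 5*y*exp(y*z) + 5*exp(x + z) - 3*exp(y + z) - 2*sin(y)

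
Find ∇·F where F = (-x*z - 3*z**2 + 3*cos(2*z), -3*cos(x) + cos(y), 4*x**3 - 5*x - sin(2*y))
-z - sin(y)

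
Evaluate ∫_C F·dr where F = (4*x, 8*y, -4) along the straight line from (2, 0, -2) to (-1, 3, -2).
30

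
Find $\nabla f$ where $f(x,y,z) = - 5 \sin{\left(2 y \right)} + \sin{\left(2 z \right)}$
(0, -10*cos(2*y), 2*cos(2*z))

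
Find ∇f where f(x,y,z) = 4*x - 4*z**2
(4, 0, -8*z)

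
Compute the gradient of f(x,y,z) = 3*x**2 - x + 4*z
(6*x - 1, 0, 4)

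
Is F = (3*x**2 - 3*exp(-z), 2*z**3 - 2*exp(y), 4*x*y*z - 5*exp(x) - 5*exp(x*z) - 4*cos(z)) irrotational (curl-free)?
No, ∇×F = (2*z*(2*x - 3*z), -4*y*z + 5*z*exp(x*z) + 5*exp(x) + 3*exp(-z), 0)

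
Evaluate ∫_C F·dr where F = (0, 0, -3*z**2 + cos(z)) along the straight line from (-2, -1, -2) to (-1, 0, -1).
-7 - sin(1) + sin(2)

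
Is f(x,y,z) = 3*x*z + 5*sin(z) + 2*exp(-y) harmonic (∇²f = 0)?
No, ∇²f = -5*sin(z) + 2*exp(-y)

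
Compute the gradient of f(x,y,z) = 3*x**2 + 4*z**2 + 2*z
(6*x, 0, 8*z + 2)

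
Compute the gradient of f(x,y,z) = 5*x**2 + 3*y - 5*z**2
(10*x, 3, -10*z)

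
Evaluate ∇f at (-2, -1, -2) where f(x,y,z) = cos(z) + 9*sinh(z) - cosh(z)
(0, 0, sin(2) + sinh(2) + 9*cosh(2))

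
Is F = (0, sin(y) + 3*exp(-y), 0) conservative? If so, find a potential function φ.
Yes, F is conservative. φ = -cos(y) - 3*exp(-y)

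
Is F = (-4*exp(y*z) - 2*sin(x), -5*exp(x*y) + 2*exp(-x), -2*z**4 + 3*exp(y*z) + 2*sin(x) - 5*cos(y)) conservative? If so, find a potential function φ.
No, ∇×F = (3*z*exp(y*z) + 5*sin(y), -4*y*exp(y*z) - 2*cos(x), -5*y*exp(x*y) + 4*z*exp(y*z) - 2*exp(-x)) ≠ 0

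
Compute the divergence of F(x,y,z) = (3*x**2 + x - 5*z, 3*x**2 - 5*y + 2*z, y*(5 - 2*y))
6*x - 4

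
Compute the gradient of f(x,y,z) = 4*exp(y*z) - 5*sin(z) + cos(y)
(0, 4*z*exp(y*z) - sin(y), 4*y*exp(y*z) - 5*cos(z))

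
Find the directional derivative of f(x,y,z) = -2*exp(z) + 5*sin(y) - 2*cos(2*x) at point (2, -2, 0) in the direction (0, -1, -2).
sqrt(5)*(4/5 - cos(2))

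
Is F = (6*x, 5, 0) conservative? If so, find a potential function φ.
Yes, F is conservative. φ = 3*x**2 + 5*y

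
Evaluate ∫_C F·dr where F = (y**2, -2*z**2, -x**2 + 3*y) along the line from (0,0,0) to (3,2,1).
8/3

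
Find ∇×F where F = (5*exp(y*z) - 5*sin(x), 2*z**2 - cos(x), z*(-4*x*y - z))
(4*z*(-x - 1), y*(4*z + 5*exp(y*z)), -5*z*exp(y*z) + sin(x))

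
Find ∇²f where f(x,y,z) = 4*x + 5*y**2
10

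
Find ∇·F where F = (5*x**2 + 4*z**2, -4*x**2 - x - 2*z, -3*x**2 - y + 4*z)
10*x + 4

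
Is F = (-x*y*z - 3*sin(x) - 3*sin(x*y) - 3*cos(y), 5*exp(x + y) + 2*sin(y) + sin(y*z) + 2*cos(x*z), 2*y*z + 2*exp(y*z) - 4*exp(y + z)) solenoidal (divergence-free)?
No, ∇·F = -y*z + 2*y*exp(y*z) - 3*y*cos(x*y) + 2*y + z*cos(y*z) + 5*exp(x + y) - 4*exp(y + z) - 3*cos(x) + 2*cos(y)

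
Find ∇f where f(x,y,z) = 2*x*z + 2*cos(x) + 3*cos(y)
(2*z - 2*sin(x), -3*sin(y), 2*x)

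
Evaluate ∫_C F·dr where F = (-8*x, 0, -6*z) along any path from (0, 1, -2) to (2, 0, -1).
-7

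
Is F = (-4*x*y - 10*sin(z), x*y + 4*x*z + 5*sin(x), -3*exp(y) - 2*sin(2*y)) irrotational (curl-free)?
No, ∇×F = (-4*x - 3*exp(y) - 4*cos(2*y), -10*cos(z), 4*x + y + 4*z + 5*cos(x))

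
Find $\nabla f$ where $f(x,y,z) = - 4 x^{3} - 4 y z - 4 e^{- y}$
(-12*x**2, -4*z + 4*exp(-y), -4*y)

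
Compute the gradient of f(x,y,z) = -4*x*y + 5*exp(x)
(-4*y + 5*exp(x), -4*x, 0)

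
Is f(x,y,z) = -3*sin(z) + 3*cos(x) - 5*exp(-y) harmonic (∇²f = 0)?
No, ∇²f = 3*sin(z) - 3*cos(x) - 5*exp(-y)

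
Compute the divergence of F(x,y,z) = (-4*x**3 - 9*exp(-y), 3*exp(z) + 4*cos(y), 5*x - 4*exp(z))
-12*x**2 - 4*exp(z) - 4*sin(y)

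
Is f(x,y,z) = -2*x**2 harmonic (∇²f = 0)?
No, ∇²f = -4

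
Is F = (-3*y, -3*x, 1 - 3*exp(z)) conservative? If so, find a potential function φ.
Yes, F is conservative. φ = -3*x*y + z - 3*exp(z)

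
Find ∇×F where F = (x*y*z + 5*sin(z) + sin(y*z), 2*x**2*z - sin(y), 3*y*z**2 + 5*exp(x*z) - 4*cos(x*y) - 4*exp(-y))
(-2*x**2 + 4*x*sin(x*y) + 3*z**2 + 4*exp(-y), x*y - 4*y*sin(x*y) + y*cos(y*z) - 5*z*exp(x*z) + 5*cos(z), z*(3*x - cos(y*z)))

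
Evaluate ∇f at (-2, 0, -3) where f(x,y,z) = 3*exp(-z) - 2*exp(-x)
(2*exp(2), 0, -3*exp(3))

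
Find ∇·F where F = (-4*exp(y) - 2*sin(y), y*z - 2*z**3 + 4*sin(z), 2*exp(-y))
z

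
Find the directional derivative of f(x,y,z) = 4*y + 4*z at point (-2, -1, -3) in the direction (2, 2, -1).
4/3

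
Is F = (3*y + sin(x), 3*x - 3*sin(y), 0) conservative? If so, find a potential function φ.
Yes, F is conservative. φ = 3*x*y - cos(x) + 3*cos(y)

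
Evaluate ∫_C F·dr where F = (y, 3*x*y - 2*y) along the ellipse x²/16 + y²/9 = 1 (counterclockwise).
-12*pi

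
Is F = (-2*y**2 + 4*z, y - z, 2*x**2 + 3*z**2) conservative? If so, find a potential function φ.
No, ∇×F = (1, 4 - 4*x, 4*y) ≠ 0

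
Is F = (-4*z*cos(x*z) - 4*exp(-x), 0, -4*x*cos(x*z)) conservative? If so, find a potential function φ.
Yes, F is conservative. φ = -4*sin(x*z) + 4*exp(-x)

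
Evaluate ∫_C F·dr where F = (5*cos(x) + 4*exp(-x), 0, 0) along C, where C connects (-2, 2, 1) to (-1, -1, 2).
-4*E - 5*sin(1) + 5*sin(2) + 4*exp(2)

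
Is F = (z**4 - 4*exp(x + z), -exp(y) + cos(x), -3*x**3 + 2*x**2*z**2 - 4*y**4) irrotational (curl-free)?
No, ∇×F = (-16*y**3, 9*x**2 - 4*x*z**2 + 4*z**3 - 4*exp(x + z), -sin(x))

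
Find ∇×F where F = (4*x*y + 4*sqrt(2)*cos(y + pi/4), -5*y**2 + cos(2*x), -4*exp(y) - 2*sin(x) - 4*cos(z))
(-4*exp(y), 2*cos(x), -4*x - 2*sin(2*x) + 4*sqrt(2)*sin(y + pi/4))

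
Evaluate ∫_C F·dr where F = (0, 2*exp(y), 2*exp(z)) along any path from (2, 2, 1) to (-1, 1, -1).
2*(1 - exp(3))*exp(-1)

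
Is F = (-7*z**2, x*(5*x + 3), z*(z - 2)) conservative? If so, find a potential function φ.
No, ∇×F = (0, -14*z, 10*x + 3) ≠ 0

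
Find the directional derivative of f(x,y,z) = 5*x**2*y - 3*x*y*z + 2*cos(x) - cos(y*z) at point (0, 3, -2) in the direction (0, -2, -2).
sqrt(2)*sin(6)/2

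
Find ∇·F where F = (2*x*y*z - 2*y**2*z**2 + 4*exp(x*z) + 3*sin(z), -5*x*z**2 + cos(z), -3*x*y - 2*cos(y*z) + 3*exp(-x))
2*y*z + 2*y*sin(y*z) + 4*z*exp(x*z)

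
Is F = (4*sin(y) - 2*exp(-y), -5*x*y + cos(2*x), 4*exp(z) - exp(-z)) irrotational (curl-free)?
No, ∇×F = (0, 0, -5*y - 2*sin(2*x) - 4*cos(y) - 2*exp(-y))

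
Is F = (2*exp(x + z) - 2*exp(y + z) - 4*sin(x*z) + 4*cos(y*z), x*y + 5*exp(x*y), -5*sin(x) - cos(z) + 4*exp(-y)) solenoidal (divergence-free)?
No, ∇·F = 5*x*exp(x*y) + x - 4*z*cos(x*z) + 2*exp(x + z) + sin(z)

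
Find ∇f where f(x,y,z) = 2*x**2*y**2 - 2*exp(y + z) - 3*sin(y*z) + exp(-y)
(4*x*y**2, 4*x**2*y - 3*z*cos(y*z) - 2*exp(y + z) - exp(-y), -3*y*cos(y*z) - 2*exp(y + z))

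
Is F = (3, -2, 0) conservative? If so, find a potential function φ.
Yes, F is conservative. φ = 3*x - 2*y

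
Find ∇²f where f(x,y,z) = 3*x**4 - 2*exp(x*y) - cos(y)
-2*x**2*exp(x*y) + 36*x**2 - 2*y**2*exp(x*y) + cos(y)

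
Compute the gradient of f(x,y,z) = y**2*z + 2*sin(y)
(0, 2*y*z + 2*cos(y), y**2)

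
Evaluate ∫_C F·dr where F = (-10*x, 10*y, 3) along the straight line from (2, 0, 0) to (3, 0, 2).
-19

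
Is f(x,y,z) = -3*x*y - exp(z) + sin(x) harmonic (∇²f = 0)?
No, ∇²f = -exp(z) - sin(x)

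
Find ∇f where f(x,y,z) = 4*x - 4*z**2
(4, 0, -8*z)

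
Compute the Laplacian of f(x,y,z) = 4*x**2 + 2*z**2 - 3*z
12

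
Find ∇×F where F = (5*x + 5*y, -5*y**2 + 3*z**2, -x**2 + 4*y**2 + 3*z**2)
(8*y - 6*z, 2*x, -5)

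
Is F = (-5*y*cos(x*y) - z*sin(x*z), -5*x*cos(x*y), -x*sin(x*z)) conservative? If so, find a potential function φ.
Yes, F is conservative. φ = -5*sin(x*y) + cos(x*z)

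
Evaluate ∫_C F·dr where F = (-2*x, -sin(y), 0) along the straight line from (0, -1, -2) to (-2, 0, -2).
-3 - cos(1)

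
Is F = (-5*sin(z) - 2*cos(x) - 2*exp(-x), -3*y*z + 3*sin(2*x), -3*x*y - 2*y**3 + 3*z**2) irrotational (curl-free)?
No, ∇×F = (-3*x - 6*y**2 + 3*y, 3*y - 5*cos(z), 6*cos(2*x))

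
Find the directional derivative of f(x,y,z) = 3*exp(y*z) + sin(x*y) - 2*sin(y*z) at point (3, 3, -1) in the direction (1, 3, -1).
6*sqrt(11)*(2*exp(3)*cos(3) + 2*exp(3)*cos(9) - 3)*exp(-3)/11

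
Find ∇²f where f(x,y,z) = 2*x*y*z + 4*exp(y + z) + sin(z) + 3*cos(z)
8*exp(y + z) - sin(z) - 3*cos(z)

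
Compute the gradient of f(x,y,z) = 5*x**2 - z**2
(10*x, 0, -2*z)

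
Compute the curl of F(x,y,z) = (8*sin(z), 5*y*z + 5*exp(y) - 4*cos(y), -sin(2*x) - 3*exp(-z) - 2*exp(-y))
(-5*y + 2*exp(-y), 2*cos(2*x) + 8*cos(z), 0)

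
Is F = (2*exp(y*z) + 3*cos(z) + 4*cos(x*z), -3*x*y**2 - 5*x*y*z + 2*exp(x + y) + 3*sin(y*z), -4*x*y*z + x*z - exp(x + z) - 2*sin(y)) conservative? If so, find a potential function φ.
No, ∇×F = (5*x*y - 4*x*z - 3*y*cos(y*z) - 2*cos(y), -4*x*sin(x*z) + 4*y*z + 2*y*exp(y*z) - z + exp(x + z) - 3*sin(z), -3*y**2 - 5*y*z - 2*z*exp(y*z) + 2*exp(x + y)) ≠ 0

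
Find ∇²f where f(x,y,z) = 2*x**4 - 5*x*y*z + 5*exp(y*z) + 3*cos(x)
24*x**2 + 5*y**2*exp(y*z) + 5*z**2*exp(y*z) - 3*cos(x)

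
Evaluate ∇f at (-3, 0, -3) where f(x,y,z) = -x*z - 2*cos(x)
(3 - 2*sin(3), 0, 3)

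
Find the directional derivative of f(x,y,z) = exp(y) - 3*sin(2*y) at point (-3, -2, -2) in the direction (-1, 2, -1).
sqrt(6)*(1 - 6*exp(2)*cos(4))*exp(-2)/3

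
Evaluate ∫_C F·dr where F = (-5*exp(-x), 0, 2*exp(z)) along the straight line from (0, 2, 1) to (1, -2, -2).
-2*E - 5 + 2*exp(-2) + 5*exp(-1)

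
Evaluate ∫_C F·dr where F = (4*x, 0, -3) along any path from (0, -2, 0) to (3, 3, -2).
24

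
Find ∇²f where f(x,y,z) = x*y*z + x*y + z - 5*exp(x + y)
-10*exp(x + y)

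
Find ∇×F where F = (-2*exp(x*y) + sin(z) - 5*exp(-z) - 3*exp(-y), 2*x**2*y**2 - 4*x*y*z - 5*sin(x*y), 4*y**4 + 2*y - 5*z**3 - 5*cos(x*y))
(4*x*y + 5*x*sin(x*y) + 16*y**3 + 2, -5*y*sin(x*y) + cos(z) + 5*exp(-z), 4*x*y**2 + 2*x*exp(x*y) - 4*y*z - 5*y*cos(x*y) - 3*exp(-y))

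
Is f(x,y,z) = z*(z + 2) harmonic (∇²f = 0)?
No, ∇²f = 2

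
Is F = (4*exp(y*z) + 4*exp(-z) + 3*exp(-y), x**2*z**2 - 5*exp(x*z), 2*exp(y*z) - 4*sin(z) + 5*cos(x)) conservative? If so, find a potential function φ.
No, ∇×F = (-2*x**2*z + 5*x*exp(x*z) + 2*z*exp(y*z), 4*y*exp(y*z) + 5*sin(x) - 4*exp(-z), (z*(2*x*z - 5*exp(x*z) - 4*exp(y*z))*exp(y) + 3)*exp(-y)) ≠ 0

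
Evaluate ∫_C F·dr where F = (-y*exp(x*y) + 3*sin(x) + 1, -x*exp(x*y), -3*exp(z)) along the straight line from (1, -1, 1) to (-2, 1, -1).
(-2*E - 1 + 3*(-1 - cos(2) + cos(1) + E)*exp(2))*exp(-2)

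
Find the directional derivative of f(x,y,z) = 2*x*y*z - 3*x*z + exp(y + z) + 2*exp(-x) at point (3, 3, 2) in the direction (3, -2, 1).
sqrt(14)*(-exp(8) - 6 + 3*exp(3))*exp(-3)/14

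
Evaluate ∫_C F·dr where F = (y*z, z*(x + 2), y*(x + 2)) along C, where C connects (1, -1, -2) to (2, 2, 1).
2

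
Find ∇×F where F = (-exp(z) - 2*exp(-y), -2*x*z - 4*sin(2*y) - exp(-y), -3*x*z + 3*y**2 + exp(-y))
(2*x + 6*y - exp(-y), 3*z - exp(z), -2*z - 2*exp(-y))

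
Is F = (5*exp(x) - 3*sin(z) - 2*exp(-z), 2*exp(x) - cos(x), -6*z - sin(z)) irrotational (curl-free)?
No, ∇×F = (0, -3*cos(z) + 2*exp(-z), 2*exp(x) + sin(x))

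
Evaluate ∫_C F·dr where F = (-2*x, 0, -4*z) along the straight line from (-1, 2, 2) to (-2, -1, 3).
-13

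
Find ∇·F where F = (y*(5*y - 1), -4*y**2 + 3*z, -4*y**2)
-8*y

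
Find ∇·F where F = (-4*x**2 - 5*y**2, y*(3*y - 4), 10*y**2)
-8*x + 6*y - 4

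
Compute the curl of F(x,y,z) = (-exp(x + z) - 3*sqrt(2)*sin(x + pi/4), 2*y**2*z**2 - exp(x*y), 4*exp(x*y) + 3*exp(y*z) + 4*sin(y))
(4*x*exp(x*y) - 4*y**2*z + 3*z*exp(y*z) + 4*cos(y), -4*y*exp(x*y) - exp(x + z), -y*exp(x*y))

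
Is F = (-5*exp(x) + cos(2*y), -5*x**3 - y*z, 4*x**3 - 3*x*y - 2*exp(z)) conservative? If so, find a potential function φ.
No, ∇×F = (-3*x + y, -12*x**2 + 3*y, -15*x**2 + 2*sin(2*y)) ≠ 0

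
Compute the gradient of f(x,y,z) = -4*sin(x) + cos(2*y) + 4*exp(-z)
(-4*cos(x), -2*sin(2*y), -4*exp(-z))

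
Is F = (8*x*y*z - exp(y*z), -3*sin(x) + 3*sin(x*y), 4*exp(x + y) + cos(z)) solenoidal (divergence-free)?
No, ∇·F = 3*x*cos(x*y) + 8*y*z - sin(z)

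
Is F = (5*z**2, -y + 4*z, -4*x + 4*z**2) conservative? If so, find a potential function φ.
No, ∇×F = (-4, 10*z + 4, 0) ≠ 0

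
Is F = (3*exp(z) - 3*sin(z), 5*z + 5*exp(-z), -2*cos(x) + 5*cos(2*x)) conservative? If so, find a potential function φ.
No, ∇×F = (-5 + 5*exp(-z), 3*exp(z) - 2*sin(x) + 10*sin(2*x) - 3*cos(z), 0) ≠ 0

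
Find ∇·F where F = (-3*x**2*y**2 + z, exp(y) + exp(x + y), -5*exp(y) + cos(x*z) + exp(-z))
-6*x*y**2 - x*sin(x*z) + exp(y) + exp(x + y) - exp(-z)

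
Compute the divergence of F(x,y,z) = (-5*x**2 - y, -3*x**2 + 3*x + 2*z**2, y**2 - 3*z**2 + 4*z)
-10*x - 6*z + 4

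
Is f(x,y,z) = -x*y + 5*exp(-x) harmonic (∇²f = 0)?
No, ∇²f = 5*exp(-x)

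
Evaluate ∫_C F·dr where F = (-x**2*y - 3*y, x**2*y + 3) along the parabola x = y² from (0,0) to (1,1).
37/42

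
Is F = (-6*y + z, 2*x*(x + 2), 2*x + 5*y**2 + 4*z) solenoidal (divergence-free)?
No, ∇·F = 4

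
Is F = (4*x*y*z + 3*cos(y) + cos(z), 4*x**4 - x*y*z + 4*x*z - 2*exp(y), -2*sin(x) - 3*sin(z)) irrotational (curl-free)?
No, ∇×F = (x*(y - 4), 4*x*y - sin(z) + 2*cos(x), 16*x**3 - 4*x*z - y*z + 4*z + 3*sin(y))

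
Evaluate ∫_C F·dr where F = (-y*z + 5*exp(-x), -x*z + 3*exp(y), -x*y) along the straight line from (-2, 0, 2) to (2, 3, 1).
-9 - 5*exp(-2) + 5*exp(2) + 3*exp(3)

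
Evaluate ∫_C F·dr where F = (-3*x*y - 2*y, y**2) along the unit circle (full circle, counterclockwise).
2*pi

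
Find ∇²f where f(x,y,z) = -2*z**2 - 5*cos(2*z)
20*cos(2*z) - 4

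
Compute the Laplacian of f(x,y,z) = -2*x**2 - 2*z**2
-8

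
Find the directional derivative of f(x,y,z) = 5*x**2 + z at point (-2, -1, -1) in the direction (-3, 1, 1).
61*sqrt(11)/11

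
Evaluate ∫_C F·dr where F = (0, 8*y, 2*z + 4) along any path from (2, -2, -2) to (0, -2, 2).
16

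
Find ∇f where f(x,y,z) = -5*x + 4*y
(-5, 4, 0)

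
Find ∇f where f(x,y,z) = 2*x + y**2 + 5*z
(2, 2*y, 5)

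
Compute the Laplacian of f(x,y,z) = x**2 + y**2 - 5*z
4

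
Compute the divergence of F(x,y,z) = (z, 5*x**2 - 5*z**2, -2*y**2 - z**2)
-2*z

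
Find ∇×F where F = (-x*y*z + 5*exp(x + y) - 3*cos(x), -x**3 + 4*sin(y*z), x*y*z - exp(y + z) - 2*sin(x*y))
(x*z - 2*x*cos(x*y) - 4*y*cos(y*z) - exp(y + z), y*(-x - z + 2*cos(x*y)), -3*x**2 + x*z - 5*exp(x + y))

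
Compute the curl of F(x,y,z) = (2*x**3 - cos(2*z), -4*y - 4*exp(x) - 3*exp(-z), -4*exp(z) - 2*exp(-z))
(-3*exp(-z), 2*sin(2*z), -4*exp(x))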